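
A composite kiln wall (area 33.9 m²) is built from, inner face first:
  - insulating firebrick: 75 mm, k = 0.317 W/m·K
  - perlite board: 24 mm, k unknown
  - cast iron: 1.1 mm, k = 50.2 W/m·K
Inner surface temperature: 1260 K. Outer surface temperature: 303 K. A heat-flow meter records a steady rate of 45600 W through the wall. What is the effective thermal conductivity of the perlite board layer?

k ≈ 0.0505 W/(m·K)

Model the wall as resistances in series:
R_insulating firebrick = L/(kA) = 0.075/(0.317×33.9) = 0.006979 K/W
R_cast iron = L/(kA) = 0.0011/(50.2×33.9) = 6.464×10^-7 K/W
Sum of known resistances R_other = 0.00698 K/W
Total R = ΔT/Q = 957/45600 = 0.02099 K/W
R_perlite board = R_total − R_other = 0.01401 K/W
k = L/(R·A) = 0.024/(0.01401×33.9)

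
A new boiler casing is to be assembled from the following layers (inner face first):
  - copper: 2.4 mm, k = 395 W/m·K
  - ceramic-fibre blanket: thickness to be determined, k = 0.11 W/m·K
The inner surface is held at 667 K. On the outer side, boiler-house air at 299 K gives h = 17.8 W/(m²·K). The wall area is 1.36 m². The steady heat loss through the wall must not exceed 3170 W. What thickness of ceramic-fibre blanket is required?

L ≈ 11.2 mm

Thermal resistances in series:
R_copper = L/(kA) = 0.0024/(395×1.36) = 4.468×10^-6 K/W
R_outer film = 1/(h_o·A) = 1/(17.8×1.36) = 0.04131 K/W
Sum of the known resistances R_other = 0.04131 K/W
Required total resistance R_tot = ΔT/Q_allow = 368/3170 = 0.1161 K/W
R_ceramic-fibre blanket = R_tot − R_other = 0.07478 K/W
L = R·k·A = 0.07478×0.11×1.36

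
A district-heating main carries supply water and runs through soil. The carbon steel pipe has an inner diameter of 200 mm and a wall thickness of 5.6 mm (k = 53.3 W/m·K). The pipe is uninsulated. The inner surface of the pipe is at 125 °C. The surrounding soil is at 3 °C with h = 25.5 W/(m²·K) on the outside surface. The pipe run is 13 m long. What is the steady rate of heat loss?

Q ≈ 26800 W

Treating each annulus and film as a series resistance:
R_carbon steel pipe wall = ln(105.6/100)/(2π×53.3×13) = 1.252×10^-5 K/W
R_outer film = 1/(h_o·2πr_oL) = 1/(25.5×2π×0.1056×13) = 0.004546 K/W
R_total = 0.004559 K/W
Q = ΔT/R_total = 122/0.004559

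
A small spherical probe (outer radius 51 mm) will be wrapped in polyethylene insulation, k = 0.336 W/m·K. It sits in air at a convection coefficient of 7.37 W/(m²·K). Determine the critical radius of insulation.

r_cr ≈ 91.2 mm

For a sphere r_cr = 2k/h = 2×0.336/7.37
r_cr = 91.2 mm; since the bare radius (51 mm) is below r_cr, adding a thin layer of insulation will *increase* heat loss.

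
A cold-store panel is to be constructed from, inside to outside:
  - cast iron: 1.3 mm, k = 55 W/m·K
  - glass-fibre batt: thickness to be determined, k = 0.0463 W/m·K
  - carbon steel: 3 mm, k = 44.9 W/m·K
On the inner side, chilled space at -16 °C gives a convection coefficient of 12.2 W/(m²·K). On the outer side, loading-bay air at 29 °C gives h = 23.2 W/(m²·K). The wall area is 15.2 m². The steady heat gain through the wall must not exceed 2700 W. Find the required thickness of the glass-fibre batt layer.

Model the wall as resistances in series:
R_inner film = 1/(h_i·A) = 1/(12.2×15.2) = 0.005393 K/W
R_cast iron = L/(kA) = 0.0013/(55×15.2) = 1.555×10^-6 K/W
R_carbon steel = L/(kA) = 0.003/(44.9×15.2) = 4.396×10^-6 K/W
R_outer film = 1/(h_o·A) = 1/(23.2×15.2) = 0.002836 K/W
Sum of the known resistances R_other = 0.008234 K/W
Required total resistance R_tot = ΔT/Q_allow = 45/2700 = 0.01667 K/W
R_glass-fibre batt = R_tot − R_other = 0.008432 K/W
L = R·k·A = 0.008432×0.0463×15.2

L ≈ 5.93 mm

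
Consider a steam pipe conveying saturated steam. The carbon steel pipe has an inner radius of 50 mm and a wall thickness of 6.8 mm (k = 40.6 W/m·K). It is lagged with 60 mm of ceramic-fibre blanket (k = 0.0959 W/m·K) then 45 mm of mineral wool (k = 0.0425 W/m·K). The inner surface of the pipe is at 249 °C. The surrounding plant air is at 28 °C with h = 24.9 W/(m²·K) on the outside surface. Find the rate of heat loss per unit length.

For a radial system each layer contributes R = ln(r_out/r_in)/(2πkL); films add R = 1/(hA).
R_carbon steel pipe wall = ln(56.8/50)/(2π×40.6×1) = 4.999×10^-4 K/W
R_ceramic-fibre blanket = ln(116.8/56.8)/(2π×0.0959×1) = 1.196 K/W
R_mineral wool = ln(161.8/116.8)/(2π×0.0425×1) = 1.22 K/W
R_outer film = 1/(h_o·2πr_oL) = 1/(24.9×2π×0.1618×1) = 0.0395 K/W
R_total = 2.457 K/W
Q = ΔT/R_total = 221/2.457

q′ ≈ 90 W/m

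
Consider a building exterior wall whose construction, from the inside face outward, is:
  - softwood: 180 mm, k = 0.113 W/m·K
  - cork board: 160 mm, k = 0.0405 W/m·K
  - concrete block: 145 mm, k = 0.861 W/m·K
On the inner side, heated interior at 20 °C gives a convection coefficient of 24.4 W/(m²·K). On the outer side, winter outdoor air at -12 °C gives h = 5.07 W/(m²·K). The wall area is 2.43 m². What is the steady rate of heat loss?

Q ≈ 13.1 W

Thermal resistances in series:
R_inner film = 1/(h_i·A) = 1/(24.4×2.43) = 0.01687 K/W
R_softwood = L/(kA) = 0.18/(0.113×2.43) = 0.6555 K/W
R_cork board = L/(kA) = 0.16/(0.0405×2.43) = 1.626 K/W
R_concrete block = L/(kA) = 0.145/(0.861×2.43) = 0.0693 K/W
R_outer film = 1/(h_o·A) = 1/(5.07×2.43) = 0.08117 K/W
R_total = 2.449 K/W
Q = ΔT / R_total = 32 / 2.449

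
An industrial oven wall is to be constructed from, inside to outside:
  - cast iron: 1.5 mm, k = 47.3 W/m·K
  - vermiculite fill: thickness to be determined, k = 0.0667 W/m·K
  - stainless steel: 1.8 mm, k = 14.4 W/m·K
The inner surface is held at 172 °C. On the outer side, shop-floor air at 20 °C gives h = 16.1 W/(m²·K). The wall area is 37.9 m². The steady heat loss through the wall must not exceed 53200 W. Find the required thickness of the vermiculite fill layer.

Treating each layer as a thermal resistance in series:
R_cast iron = L/(kA) = 0.0015/(47.3×37.9) = 8.367×10^-7 K/W
R_stainless steel = L/(kA) = 0.0018/(14.4×37.9) = 3.298×10^-6 K/W
R_outer film = 1/(h_o·A) = 1/(16.1×37.9) = 0.001639 K/W
Sum of the known resistances R_other = 0.001643 K/W
Required total resistance R_tot = ΔT/Q_allow = 152/53200 = 0.002857 K/W
R_vermiculite fill = R_tot − R_other = 0.001214 K/W
L = R·k·A = 0.001214×0.0667×37.9

L ≈ 3.07 mm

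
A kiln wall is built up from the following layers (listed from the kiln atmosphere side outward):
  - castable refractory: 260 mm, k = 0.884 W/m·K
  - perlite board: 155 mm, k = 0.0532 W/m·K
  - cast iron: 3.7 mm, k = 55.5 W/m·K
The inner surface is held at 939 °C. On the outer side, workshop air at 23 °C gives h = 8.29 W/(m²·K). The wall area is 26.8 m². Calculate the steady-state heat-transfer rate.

Q ≈ 7380 W

Thermal resistances in series:
R_castable refractory = L/(kA) = 0.26/(0.884×26.8) = 0.01097 K/W
R_perlite board = L/(kA) = 0.155/(0.0532×26.8) = 0.1087 K/W
R_cast iron = L/(kA) = 0.0037/(55.5×26.8) = 2.488×10^-6 K/W
R_outer film = 1/(h_o·A) = 1/(8.29×26.8) = 0.004501 K/W
R_total = 0.1242 K/W
Q = ΔT / R_total = 916 / 0.1242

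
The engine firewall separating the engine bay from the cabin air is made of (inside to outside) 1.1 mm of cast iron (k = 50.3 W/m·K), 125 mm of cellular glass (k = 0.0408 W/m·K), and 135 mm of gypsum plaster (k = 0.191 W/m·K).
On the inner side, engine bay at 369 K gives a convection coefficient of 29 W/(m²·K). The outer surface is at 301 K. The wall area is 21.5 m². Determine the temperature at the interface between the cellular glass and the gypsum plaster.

Using the resistance-network approach (series):
R_inner film = 1/(h_i·A) = 1/(29×21.5) = 0.001604 K/W
R_cast iron = L/(kA) = 0.0011/(50.3×21.5) = 1.017×10^-6 K/W
R_cellular glass = L/(kA) = 0.125/(0.0408×21.5) = 0.1425 K/W
R_gypsum plaster = L/(kA) = 0.135/(0.191×21.5) = 0.03287 K/W
R_total = 0.177 K/W;  Q = ΔT/R_total = 68/0.177 = 384.2 W
T_interface = T_inner − Q·ΣR(inner→interface) = 369 − 384×0.1441

T ≈ 314 K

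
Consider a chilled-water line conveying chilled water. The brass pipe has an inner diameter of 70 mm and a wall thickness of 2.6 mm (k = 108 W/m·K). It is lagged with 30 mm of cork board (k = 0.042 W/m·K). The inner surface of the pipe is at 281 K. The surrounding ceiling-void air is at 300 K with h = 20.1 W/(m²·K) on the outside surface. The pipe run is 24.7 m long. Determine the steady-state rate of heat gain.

Radial resistances (cylindrical: R_cond = ln(r_o/r_i)/(2πkL), R_conv = 1/(h·2πrL)):
R_brass pipe wall = ln(37.6/35)/(2π×108×24.7) = 4.275×10^-6 K/W
R_cork board = ln(67.6/37.6)/(2π×0.042×24.7) = 0.09 K/W
R_outer film = 1/(h_o·2πr_oL) = 1/(20.1×2π×0.0676×24.7) = 0.004742 K/W
R_total = 0.09474 K/W
Q = ΔT/R_total = 19/0.09474

Q ≈ 201 W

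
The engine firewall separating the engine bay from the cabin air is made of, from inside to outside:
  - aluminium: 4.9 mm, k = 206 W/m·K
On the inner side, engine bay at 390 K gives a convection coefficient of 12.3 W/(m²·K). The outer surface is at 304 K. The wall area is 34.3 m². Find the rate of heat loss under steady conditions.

Q ≈ 36300 W

Series thermal resistances:
R_inner film = 1/(h_i·A) = 1/(12.3×34.3) = 0.00237 K/W
R_aluminium = L/(kA) = 0.0049/(206×34.3) = 6.935×10^-7 K/W
R_total = 0.002371 K/W
Q = ΔT / R_total = 86 / 0.002371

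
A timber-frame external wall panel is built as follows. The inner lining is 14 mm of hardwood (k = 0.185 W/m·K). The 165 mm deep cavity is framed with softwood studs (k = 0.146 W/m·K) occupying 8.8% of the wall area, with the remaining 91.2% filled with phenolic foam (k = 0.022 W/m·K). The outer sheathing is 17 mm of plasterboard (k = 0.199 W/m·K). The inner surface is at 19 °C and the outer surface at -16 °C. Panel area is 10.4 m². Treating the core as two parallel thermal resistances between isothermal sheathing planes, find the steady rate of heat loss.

Q ≈ 70.3 W

Sheathing layers in series; stud and cavity paths in parallel between them.
R_inner = 0.014/(0.185×10.4) = 0.007277 K/W
R_stud  = 0.165/(0.146×0.088×10.4) = 1.235 K/W
R_cav   = 0.165/(0.022×0.912×10.4) = 0.7907 K/W
1/R_core = 1/R_stud + 1/R_cav → R_core = 0.4821 K/W
R_outer = 0.017/(0.199×10.4) = 0.008214 K/W
R_total = 0.4975 K/W
Q = ΔT/R_total = 35/0.4975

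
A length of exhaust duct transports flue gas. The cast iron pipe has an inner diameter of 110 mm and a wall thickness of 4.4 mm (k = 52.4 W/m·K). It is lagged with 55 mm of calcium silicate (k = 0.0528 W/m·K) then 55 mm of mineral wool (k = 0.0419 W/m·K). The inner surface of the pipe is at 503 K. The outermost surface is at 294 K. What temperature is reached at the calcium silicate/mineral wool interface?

T ≈ 384 K

Radial resistances (cylindrical: R_cond = ln(r_o/r_i)/(2πkL), R_conv = 1/(h·2πrL)):
R_cast iron pipe wall = ln(59.4/55)/(2π×52.4×1) = 2.338×10^-4 K/W
R_calcium silicate = ln(114.4/59.4)/(2π×0.0528×1) = 1.976 K/W
R_mineral wool = ln(169.4/114.4)/(2π×0.0419×1) = 1.491 K/W
R_total = 3.467 K/W
Q = ΔT/R_total = 209/3.467
Q = 60.3 W/m
T_interface = T_inner − Q·ΣR(inner→interface) = 503 − 60.3×1.976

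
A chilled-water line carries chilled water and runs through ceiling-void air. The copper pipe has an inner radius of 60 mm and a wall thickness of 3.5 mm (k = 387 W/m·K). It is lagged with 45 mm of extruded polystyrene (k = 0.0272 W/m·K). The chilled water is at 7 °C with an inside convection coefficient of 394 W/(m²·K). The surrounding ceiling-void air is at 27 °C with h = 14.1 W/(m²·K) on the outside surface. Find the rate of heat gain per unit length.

q′ ≈ 6.16 W/m

Per-layer cylindrical resistances, series-summed:
R_inner film = 1/(h_i·2πr₁L) = 1/(394×2π×0.06×1) = 0.006732 K/W
R_copper pipe wall = ln(63.5/60)/(2π×387×1) = 2.332×10^-5 K/W
R_extruded polystyrene = ln(108.5/63.5)/(2π×0.0272×1) = 3.135 K/W
R_outer film = 1/(h_o·2πr_oL) = 1/(14.1×2π×0.1085×1) = 0.104 K/W
R_total = 3.245 K/W
Q = ΔT/R_total = 20/3.245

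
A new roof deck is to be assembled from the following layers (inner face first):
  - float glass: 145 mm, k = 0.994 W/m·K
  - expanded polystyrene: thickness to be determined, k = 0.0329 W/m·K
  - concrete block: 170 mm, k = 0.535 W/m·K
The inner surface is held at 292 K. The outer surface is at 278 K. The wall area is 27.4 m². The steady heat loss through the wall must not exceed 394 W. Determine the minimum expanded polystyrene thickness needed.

Series thermal resistances:
R_float glass = L/(kA) = 0.145/(0.994×27.4) = 0.005324 K/W
R_concrete block = L/(kA) = 0.17/(0.535×27.4) = 0.0116 K/W
Sum of the known resistances R_other = 0.01692 K/W
Required total resistance R_tot = ΔT/Q_allow = 14/394 = 0.03553 K/W
R_expanded polystyrene = R_tot − R_other = 0.01861 K/W
L = R·k·A = 0.01861×0.0329×27.4

L ≈ 16.8 mm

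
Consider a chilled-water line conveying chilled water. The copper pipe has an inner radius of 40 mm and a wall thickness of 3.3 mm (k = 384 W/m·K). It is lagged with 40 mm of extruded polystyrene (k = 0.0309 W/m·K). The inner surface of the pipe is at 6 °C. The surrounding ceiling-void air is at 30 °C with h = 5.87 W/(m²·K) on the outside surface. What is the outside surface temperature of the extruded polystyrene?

Per-layer cylindrical resistances, series-summed:
R_copper pipe wall = ln(43.3/40)/(2π×384×1) = 3.286×10^-5 K/W
R_extruded polystyrene = ln(83.3/43.3)/(2π×0.0309×1) = 3.37 K/W
R_outer film = 1/(h_o·2πr_oL) = 1/(5.87×2π×0.0833×1) = 0.3255 K/W
R_total = 3.696 K/W
Q = ΔT/R_total = 24/3.696
Q = 6.49 W/m
T_interface = T_inner + Q·ΣR(inner→interface) = 6 + 6.49×3.37

T ≈ 27.9 °C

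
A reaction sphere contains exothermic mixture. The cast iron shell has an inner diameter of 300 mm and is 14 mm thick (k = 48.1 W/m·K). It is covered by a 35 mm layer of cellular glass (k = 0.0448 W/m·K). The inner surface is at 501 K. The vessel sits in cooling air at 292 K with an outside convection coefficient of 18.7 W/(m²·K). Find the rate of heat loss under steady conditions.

Radial (spherical) resistances in series:
R_cast iron shell = (1/0.15 − 1/0.164)/(4π×48.1) = 9.415×10^-4 K/W
R_cellular glass = (1/0.164 − 1/0.199)/(4π×0.0448) = 1.905 K/W
R_outer film = 1/(h·4πr_o²) = 1/(18.7×4π×0.199²) = 0.1075 K/W
R_total = 2.013 K/W
Q = ΔT/R_total = 209/2.013

Q ≈ 104 W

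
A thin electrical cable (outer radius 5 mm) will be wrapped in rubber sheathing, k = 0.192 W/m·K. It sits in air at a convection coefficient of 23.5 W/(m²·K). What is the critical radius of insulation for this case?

For a cylinder r_cr = k/h = 0.192/23.5
r_cr = 8.17 mm; since the bare radius (5 mm) is below r_cr, adding a thin layer of insulation will *increase* heat loss.

r_cr ≈ 8.17 mm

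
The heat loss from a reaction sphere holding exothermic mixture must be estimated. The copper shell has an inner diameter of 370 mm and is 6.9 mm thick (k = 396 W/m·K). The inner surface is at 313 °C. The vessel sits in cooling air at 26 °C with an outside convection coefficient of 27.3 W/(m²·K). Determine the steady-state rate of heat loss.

Q ≈ 3620 W

Radial (spherical) resistances in series:
R_copper shell = (1/0.185 − 1/0.1919)/(4π×396) = 3.906×10^-5 K/W
R_outer film = 1/(h·4πr_o²) = 1/(27.3×4π×0.1919²) = 0.07915 K/W
R_total = 0.07919 K/W
Q = ΔT/R_total = 287/0.07919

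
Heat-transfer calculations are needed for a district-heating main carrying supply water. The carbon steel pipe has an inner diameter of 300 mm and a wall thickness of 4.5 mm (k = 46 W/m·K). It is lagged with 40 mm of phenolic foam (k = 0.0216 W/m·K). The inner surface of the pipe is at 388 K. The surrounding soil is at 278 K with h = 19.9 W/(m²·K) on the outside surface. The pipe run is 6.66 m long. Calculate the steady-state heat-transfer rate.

Q ≈ 422 W

For a radial system each layer contributes R = ln(r_out/r_in)/(2πkL); films add R = 1/(hA).
R_carbon steel pipe wall = ln(154.5/150)/(2π×46×6.66) = 1.536×10^-5 K/W
R_phenolic foam = ln(194.5/154.5)/(2π×0.0216×6.66) = 0.2547 K/W
R_outer film = 1/(h_o·2πr_oL) = 1/(19.9×2π×0.1945×6.66) = 0.006174 K/W
R_total = 0.2609 K/W
Q = ΔT/R_total = 110/0.2609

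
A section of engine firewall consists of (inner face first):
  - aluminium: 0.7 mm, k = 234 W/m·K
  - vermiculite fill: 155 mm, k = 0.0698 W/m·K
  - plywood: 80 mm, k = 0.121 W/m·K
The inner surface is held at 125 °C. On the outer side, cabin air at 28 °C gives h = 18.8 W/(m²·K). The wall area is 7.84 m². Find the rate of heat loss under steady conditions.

Q ≈ 259 W

Treating each layer as a thermal resistance in series:
R_aluminium = L/(kA) = 0.0007/(234×7.84) = 3.816×10^-7 K/W
R_vermiculite fill = L/(kA) = 0.155/(0.0698×7.84) = 0.2832 K/W
R_plywood = L/(kA) = 0.08/(0.121×7.84) = 0.08433 K/W
R_outer film = 1/(h_o·A) = 1/(18.8×7.84) = 0.006785 K/W
R_total = 0.3744 K/W
Q = ΔT / R_total = 97 / 0.3744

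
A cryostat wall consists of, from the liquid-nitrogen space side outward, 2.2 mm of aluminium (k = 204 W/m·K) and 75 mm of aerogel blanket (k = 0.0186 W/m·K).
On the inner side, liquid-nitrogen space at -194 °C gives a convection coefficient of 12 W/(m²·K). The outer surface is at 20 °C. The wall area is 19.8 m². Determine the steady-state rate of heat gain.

Q ≈ 1030 W

Model the wall as resistances in series:
R_inner film = 1/(h_i·A) = 1/(12×19.8) = 0.004209 K/W
R_aluminium = L/(kA) = 0.0022/(204×19.8) = 5.447×10^-7 K/W
R_aerogel blanket = L/(kA) = 0.075/(0.0186×19.8) = 0.2036 K/W
R_total = 0.2079 K/W
Q = ΔT / R_total = 214 / 0.2079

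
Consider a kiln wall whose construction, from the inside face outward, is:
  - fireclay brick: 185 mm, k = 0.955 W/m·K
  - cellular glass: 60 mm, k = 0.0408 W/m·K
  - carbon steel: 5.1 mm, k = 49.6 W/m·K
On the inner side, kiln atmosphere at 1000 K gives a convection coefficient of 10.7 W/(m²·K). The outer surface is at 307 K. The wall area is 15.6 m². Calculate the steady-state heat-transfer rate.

Q ≈ 6150 W

Thermal resistances in series:
R_inner film = 1/(h_i·A) = 1/(10.7×15.6) = 0.005991 K/W
R_fireclay brick = L/(kA) = 0.185/(0.955×15.6) = 0.01242 K/W
R_cellular glass = L/(kA) = 0.06/(0.0408×15.6) = 0.09427 K/W
R_carbon steel = L/(kA) = 0.0051/(49.6×15.6) = 6.591×10^-6 K/W
R_total = 0.1127 K/W
Q = ΔT / R_total = 693 / 0.1127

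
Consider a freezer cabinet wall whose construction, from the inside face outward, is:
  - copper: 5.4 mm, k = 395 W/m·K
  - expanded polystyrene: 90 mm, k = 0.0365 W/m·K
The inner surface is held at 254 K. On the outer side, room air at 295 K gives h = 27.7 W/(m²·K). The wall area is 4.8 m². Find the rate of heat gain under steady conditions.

Model the wall as resistances in series:
R_copper = L/(kA) = 0.0054/(395×4.8) = 2.848×10^-6 K/W
R_expanded polystyrene = L/(kA) = 0.09/(0.0365×4.8) = 0.5137 K/W
R_outer film = 1/(h_o·A) = 1/(27.7×4.8) = 0.007521 K/W
R_total = 0.5212 K/W
Q = ΔT / R_total = 41 / 0.5212

Q ≈ 78.7 W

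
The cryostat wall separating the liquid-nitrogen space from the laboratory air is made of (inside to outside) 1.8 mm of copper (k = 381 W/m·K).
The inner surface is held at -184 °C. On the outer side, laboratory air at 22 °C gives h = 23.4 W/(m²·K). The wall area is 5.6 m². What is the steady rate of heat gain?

Treating each layer as a thermal resistance in series:
R_copper = L/(kA) = 0.0018/(381×5.6) = 8.436×10^-7 K/W
R_outer film = 1/(h_o·A) = 1/(23.4×5.6) = 0.007631 K/W
R_total = 0.007632 K/W
Q = ΔT / R_total = 206 / 0.007632

Q ≈ 27000 W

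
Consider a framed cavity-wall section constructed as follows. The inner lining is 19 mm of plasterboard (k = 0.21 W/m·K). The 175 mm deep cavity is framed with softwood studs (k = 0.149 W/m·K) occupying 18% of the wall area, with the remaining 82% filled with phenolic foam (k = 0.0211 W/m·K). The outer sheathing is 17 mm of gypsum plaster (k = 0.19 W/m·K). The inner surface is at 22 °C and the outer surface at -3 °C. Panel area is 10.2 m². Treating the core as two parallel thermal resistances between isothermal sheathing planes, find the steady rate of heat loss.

Sheathing layers in series; stud and cavity paths in parallel between them.
R_inner = 0.019/(0.21×10.2) = 0.00887 K/W
R_stud  = 0.175/(0.149×0.18×10.2) = 0.6397 K/W
R_cav   = 0.175/(0.0211×0.82×10.2) = 0.9916 K/W
1/R_core = 1/R_stud + 1/R_cav → R_core = 0.3889 K/W
R_outer = 0.017/(0.19×10.2) = 0.008772 K/W
R_total = 0.4065 K/W
Q = ΔT/R_total = 25/0.4065

Q ≈ 61.5 W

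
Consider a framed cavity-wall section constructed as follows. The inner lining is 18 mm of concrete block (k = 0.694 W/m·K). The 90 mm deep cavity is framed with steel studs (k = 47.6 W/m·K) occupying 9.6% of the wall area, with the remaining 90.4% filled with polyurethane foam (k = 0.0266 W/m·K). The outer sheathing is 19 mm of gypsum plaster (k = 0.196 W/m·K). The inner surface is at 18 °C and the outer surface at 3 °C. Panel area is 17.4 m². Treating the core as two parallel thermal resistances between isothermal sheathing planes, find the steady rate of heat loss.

Sheathing layers in series; stud and cavity paths in parallel between them.
R_inner = 0.018/(0.694×17.4) = 0.001491 K/W
R_stud  = 0.09/(47.6×0.096×17.4) = 0.001132 K/W
R_cav   = 0.09/(0.0266×0.904×17.4) = 0.2151 K/W
1/R_core = 1/R_stud + 1/R_cav → R_core = 0.001126 K/W
R_outer = 0.019/(0.196×17.4) = 0.005571 K/W
R_total = 0.008188 K/W
Q = ΔT/R_total = 15/0.008188

Q ≈ 1830 W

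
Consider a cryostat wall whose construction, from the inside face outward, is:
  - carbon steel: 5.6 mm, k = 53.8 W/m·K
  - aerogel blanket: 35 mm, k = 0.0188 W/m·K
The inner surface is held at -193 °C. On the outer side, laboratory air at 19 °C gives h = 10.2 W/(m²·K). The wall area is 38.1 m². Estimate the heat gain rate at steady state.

Q ≈ 4120 W

Thermal resistances in series:
R_carbon steel = L/(kA) = 0.0056/(53.8×38.1) = 2.732×10^-6 K/W
R_aerogel blanket = L/(kA) = 0.035/(0.0188×38.1) = 0.04886 K/W
R_outer film = 1/(h_o·A) = 1/(10.2×38.1) = 0.002573 K/W
R_total = 0.05144 K/W
Q = ΔT / R_total = 212 / 0.05144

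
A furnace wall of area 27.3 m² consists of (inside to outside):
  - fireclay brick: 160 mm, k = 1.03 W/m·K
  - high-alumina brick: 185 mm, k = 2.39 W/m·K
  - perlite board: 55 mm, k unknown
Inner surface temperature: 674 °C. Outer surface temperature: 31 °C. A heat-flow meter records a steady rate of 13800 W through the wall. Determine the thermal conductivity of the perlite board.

Treating each layer as a thermal resistance in series:
R_fireclay brick = L/(kA) = 0.16/(1.03×27.3) = 0.00569 K/W
R_high-alumina brick = L/(kA) = 0.185/(2.39×27.3) = 0.002835 K/W
Sum of known resistances R_other = 0.008525 K/W
Total R = ΔT/Q = 643/13800 = 0.04659 K/W
R_perlite board = R_total − R_other = 0.03807 K/W
k = L/(R·A) = 0.055/(0.03807×27.3)

k ≈ 0.0529 W/(m·K)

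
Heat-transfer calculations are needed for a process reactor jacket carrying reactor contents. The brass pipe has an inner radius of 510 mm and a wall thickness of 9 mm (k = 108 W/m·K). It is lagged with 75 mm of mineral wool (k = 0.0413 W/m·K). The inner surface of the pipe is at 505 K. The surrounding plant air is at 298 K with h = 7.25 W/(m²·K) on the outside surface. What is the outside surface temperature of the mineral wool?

Radial resistances (cylindrical: R_cond = ln(r_o/r_i)/(2πkL), R_conv = 1/(h·2πrL)):
R_brass pipe wall = ln(519/510)/(2π×108×1) = 2.578×10^-5 K/W
R_mineral wool = ln(594/519)/(2π×0.0413×1) = 0.5201 K/W
R_outer film = 1/(h_o·2πr_oL) = 1/(7.25×2π×0.594×1) = 0.03696 K/W
R_total = 0.5571 K/W
Q = ΔT/R_total = 207/0.5571
Q = 372 W/m
T_interface = T_inner − Q·ΣR(inner→interface) = 505 − 372×0.5202

T ≈ 312 K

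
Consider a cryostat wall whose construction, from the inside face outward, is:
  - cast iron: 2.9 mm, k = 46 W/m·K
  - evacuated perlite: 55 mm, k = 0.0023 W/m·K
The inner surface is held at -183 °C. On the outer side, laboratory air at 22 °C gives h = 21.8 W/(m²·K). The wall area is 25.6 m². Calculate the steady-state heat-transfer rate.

Q ≈ 219 W

Treating each layer as a thermal resistance in series:
R_cast iron = L/(kA) = 0.0029/(46×25.6) = 2.463×10^-6 K/W
R_evacuated perlite = L/(kA) = 0.055/(0.0023×25.6) = 0.9341 K/W
R_outer film = 1/(h_o·A) = 1/(21.8×25.6) = 0.001792 K/W
R_total = 0.9359 K/W
Q = ΔT / R_total = 205 / 0.9359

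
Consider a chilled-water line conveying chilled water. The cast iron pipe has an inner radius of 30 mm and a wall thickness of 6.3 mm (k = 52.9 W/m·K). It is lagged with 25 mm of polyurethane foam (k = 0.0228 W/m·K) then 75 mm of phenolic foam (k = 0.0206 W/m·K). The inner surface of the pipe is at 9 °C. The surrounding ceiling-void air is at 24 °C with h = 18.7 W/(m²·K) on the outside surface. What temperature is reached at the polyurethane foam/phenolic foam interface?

Radial resistances (cylindrical: R_cond = ln(r_o/r_i)/(2πkL), R_conv = 1/(h·2πrL)):
R_cast iron pipe wall = ln(36.3/30)/(2π×52.9×1) = 5.735×10^-4 K/W
R_polyurethane foam = ln(61.3/36.3)/(2π×0.0228×1) = 3.658 K/W
R_phenolic foam = ln(136.3/61.3)/(2π×0.0206×1) = 6.174 K/W
R_outer film = 1/(h_o·2πr_oL) = 1/(18.7×2π×0.1363×1) = 0.06244 K/W
R_total = 9.894 K/W
Q = ΔT/R_total = 15/9.894
Q = 1.52 W/m
T_interface = T_inner + Q·ΣR(inner→interface) = 9 + 1.52×3.658

T ≈ 14.5 °C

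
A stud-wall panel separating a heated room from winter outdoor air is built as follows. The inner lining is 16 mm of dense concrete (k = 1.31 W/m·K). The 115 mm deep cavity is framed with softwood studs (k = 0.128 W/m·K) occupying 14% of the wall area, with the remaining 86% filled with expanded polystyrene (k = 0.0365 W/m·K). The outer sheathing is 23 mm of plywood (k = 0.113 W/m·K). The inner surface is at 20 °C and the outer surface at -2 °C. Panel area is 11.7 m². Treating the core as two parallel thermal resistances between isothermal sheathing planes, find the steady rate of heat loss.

Sheathing layers in series; stud and cavity paths in parallel between them.
R_inner = 0.016/(1.31×11.7) = 0.001044 K/W
R_stud  = 0.115/(0.128×0.14×11.7) = 0.5485 K/W
R_cav   = 0.115/(0.0365×0.86×11.7) = 0.3131 K/W
1/R_core = 1/R_stud + 1/R_cav → R_core = 0.1993 K/W
R_outer = 0.023/(0.113×11.7) = 0.0174 K/W
R_total = 0.2178 K/W
Q = ΔT/R_total = 22/0.2178

Q ≈ 101 W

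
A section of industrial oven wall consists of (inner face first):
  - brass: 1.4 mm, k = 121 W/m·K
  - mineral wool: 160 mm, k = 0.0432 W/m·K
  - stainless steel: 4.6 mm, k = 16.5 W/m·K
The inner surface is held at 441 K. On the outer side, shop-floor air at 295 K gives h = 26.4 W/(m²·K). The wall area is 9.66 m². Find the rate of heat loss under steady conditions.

Q ≈ 377 W

Thermal resistances in series:
R_brass = L/(kA) = 0.0014/(121×9.66) = 1.198×10^-6 K/W
R_mineral wool = L/(kA) = 0.16/(0.0432×9.66) = 0.3834 K/W
R_stainless steel = L/(kA) = 0.0046/(16.5×9.66) = 2.886×10^-5 K/W
R_outer film = 1/(h_o·A) = 1/(26.4×9.66) = 0.003921 K/W
R_total = 0.3874 K/W
Q = ΔT / R_total = 146 / 0.3874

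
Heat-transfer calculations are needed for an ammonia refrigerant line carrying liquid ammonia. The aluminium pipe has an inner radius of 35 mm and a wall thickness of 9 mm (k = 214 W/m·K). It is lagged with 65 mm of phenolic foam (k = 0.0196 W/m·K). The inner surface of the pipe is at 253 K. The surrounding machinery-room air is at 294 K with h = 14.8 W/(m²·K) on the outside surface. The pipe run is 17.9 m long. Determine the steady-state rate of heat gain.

Q ≈ 98.3 W

Treating each annulus and film as a series resistance:
R_aluminium pipe wall = ln(44/35)/(2π×214×17.9) = 9.508×10^-6 K/W
R_phenolic foam = ln(109/44)/(2π×0.0196×17.9) = 0.4115 K/W
R_outer film = 1/(h_o·2πr_oL) = 1/(14.8×2π×0.109×17.9) = 0.005512 K/W
R_total = 0.417 K/W
Q = ΔT/R_total = 41/0.417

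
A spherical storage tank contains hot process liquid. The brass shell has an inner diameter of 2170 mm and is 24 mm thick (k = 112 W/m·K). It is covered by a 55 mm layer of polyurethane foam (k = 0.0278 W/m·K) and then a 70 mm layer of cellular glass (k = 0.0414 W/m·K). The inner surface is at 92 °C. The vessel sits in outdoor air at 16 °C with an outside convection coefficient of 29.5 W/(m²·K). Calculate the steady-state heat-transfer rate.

Q ≈ 350 W

Spherical conduction: R = (1/r_in − 1/r_out)/(4πk) per layer; series-sum.
R_brass shell = (1/1.085 − 1/1.109)/(4π×112) = 1.417×10^-5 K/W
R_polyurethane foam = (1/1.109 − 1/1.164)/(4π×0.0278) = 0.122 K/W
R_cellular glass = (1/1.164 − 1/1.234)/(4π×0.0414) = 0.09367 K/W
R_outer film = 1/(h·4πr_o²) = 1/(29.5×4π×1.234²) = 0.001771 K/W
R_total = 0.2174 K/W
Q = ΔT/R_total = 76/0.2174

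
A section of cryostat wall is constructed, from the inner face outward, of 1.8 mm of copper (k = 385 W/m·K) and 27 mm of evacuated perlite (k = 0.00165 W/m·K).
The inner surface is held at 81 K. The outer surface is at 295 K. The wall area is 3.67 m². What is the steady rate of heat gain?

Q ≈ 48 W

Series thermal resistances:
R_copper = L/(kA) = 0.0018/(385×3.67) = 1.274×10^-6 K/W
R_evacuated perlite = L/(kA) = 0.027/(0.00165×3.67) = 4.459 K/W
R_total = 4.459 K/W
Q = ΔT / R_total = 214 / 4.459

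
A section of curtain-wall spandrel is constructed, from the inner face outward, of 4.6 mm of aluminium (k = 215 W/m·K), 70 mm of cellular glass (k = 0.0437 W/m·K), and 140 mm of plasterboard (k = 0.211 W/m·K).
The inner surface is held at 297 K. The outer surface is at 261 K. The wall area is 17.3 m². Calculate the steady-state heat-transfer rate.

Q ≈ 275 W

Treating each layer as a thermal resistance in series:
R_aluminium = L/(kA) = 0.0046/(215×17.3) = 1.237×10^-6 K/W
R_cellular glass = L/(kA) = 0.07/(0.0437×17.3) = 0.09259 K/W
R_plasterboard = L/(kA) = 0.14/(0.211×17.3) = 0.03835 K/W
R_total = 0.1309 K/W
Q = ΔT / R_total = 36 / 0.1309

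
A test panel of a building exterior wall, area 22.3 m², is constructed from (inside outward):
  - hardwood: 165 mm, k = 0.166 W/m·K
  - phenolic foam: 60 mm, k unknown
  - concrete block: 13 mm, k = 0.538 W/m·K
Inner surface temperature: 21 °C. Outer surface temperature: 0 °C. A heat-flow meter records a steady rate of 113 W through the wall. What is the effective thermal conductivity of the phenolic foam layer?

Series thermal resistances:
R_hardwood = L/(kA) = 0.165/(0.166×22.3) = 0.04457 K/W
R_concrete block = L/(kA) = 0.013/(0.538×22.3) = 0.001084 K/W
Sum of known resistances R_other = 0.04566 K/W
Total R = ΔT/Q = 21/113 = 0.1858 K/W
R_phenolic foam = R_total − R_other = 0.1402 K/W
k = L/(R·A) = 0.06/(0.1402×22.3)

k ≈ 0.0192 W/(m·K)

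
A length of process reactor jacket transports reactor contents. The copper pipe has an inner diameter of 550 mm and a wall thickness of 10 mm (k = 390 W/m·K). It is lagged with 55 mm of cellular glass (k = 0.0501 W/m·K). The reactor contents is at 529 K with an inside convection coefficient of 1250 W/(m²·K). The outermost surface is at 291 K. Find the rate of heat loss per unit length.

Cylindrical conduction, so R = ln(r₂/r₁)/(2πkL) per layer, in series:
R_inner film = 1/(h_i·2πr₁L) = 1/(1250×2π×0.275×1) = 4.63×10^-4 K/W
R_copper pipe wall = ln(285/275)/(2π×390×1) = 1.458×10^-5 K/W
R_cellular glass = ln(340/285)/(2π×0.0501×1) = 0.5606 K/W
R_total = 0.561 K/W
Q = ΔT/R_total = 238/0.561

q′ ≈ 424 W/m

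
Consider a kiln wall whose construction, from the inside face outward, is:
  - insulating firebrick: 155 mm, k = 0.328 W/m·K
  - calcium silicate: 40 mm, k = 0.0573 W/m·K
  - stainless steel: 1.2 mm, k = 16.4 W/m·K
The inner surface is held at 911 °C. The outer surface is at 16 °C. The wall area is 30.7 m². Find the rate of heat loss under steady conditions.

Using the resistance-network approach (series):
R_insulating firebrick = L/(kA) = 0.155/(0.328×30.7) = 0.01539 K/W
R_calcium silicate = L/(kA) = 0.04/(0.0573×30.7) = 0.02274 K/W
R_stainless steel = L/(kA) = 0.0012/(16.4×30.7) = 2.383×10^-6 K/W
R_total = 0.03813 K/W
Q = ΔT / R_total = 895 / 0.03813

Q ≈ 23500 W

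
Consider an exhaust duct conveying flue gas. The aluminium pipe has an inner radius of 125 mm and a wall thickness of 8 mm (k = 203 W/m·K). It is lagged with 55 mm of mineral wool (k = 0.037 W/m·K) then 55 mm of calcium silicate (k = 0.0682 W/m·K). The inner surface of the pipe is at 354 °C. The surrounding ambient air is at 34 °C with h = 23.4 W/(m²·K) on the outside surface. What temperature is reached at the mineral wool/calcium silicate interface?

Cylindrical conduction, so R = ln(r₂/r₁)/(2πkL) per layer, in series:
R_aluminium pipe wall = ln(133/125)/(2π×203×1) = 4.864×10^-5 K/W
R_mineral wool = ln(188/133)/(2π×0.037×1) = 1.489 K/W
R_calcium silicate = ln(243/188)/(2π×0.0682×1) = 0.5989 K/W
R_outer film = 1/(h_o·2πr_oL) = 1/(23.4×2π×0.243×1) = 0.02799 K/W
R_total = 2.116 K/W
Q = ΔT/R_total = 320/2.116
Q = 151 W/m
T_interface = T_inner − Q·ΣR(inner→interface) = 354 − 151×1.489

T ≈ 129 °C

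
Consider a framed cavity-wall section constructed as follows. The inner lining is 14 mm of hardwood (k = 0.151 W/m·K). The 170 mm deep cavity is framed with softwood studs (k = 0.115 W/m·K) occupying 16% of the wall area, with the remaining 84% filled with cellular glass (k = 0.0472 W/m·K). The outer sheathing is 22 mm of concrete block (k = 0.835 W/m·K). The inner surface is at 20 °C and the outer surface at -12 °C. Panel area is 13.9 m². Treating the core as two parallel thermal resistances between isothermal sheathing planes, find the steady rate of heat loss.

Q ≈ 146 W

Sheathing layers in series; stud and cavity paths in parallel between them.
R_inner = 0.014/(0.151×13.9) = 0.00667 K/W
R_stud  = 0.17/(0.115×0.16×13.9) = 0.6647 K/W
R_cav   = 0.17/(0.0472×0.84×13.9) = 0.3085 K/W
1/R_core = 1/R_stud + 1/R_cav → R_core = 0.2107 K/W
R_outer = 0.022/(0.835×13.9) = 0.001895 K/W
R_total = 0.2193 K/W
Q = ΔT/R_total = 32/0.2193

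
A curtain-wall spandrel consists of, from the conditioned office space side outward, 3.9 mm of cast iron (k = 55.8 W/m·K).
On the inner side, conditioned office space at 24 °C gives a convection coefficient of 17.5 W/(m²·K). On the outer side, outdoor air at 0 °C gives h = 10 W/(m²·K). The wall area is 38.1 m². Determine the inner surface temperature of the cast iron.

T ≈ 15.3 °C

Model the wall as resistances in series:
R_inner film = 1/(h_i·A) = 1/(17.5×38.1) = 0.0015 K/W
R_cast iron = L/(kA) = 0.0039/(55.8×38.1) = 1.834×10^-6 K/W
R_outer film = 1/(h_o·A) = 1/(10×38.1) = 0.002625 K/W
R_total = 0.004126 K/W;  Q = ΔT/R_total = 24/0.004126 = 5816 W
T_interface = T_inner − Q·ΣR(inner→interface) = 24 − 5820×0.0015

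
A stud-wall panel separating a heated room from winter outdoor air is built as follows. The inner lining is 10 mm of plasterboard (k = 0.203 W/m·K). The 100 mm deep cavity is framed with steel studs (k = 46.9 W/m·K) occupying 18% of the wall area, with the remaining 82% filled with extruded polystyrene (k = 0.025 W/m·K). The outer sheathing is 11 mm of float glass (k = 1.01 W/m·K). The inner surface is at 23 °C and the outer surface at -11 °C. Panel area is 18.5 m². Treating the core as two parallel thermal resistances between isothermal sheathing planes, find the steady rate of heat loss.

Sheathing layers in series; stud and cavity paths in parallel between them.
R_inner = 0.01/(0.203×18.5) = 0.002663 K/W
R_stud  = 0.1/(46.9×0.18×18.5) = 6.403×10^-4 K/W
R_cav   = 0.1/(0.025×0.82×18.5) = 0.2637 K/W
1/R_core = 1/R_stud + 1/R_cav → R_core = 6.387×10^-4 K/W
R_outer = 0.011/(1.01×18.5) = 5.887×10^-4 K/W
R_total = 0.00389 K/W
Q = ΔT/R_total = 34/0.00389

Q ≈ 8740 W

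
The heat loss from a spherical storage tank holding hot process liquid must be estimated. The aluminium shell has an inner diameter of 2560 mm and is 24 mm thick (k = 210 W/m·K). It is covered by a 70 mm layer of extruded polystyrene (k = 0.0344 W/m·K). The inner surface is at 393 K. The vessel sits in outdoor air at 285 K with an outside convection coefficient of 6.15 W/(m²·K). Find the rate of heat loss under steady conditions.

Q ≈ 1110 W

Spherical conduction: R = (1/r_in − 1/r_out)/(4πk) per layer; series-sum.
R_aluminium shell = (1/1.28 − 1/1.304)/(4π×210) = 5.449×10^-6 K/W
R_extruded polystyrene = (1/1.304 − 1/1.374)/(4π×0.0344) = 0.09038 K/W
R_outer film = 1/(h·4πr_o²) = 1/(6.15×4π×1.374²) = 0.006854 K/W
R_total = 0.09724 K/W
Q = ΔT/R_total = 108/0.09724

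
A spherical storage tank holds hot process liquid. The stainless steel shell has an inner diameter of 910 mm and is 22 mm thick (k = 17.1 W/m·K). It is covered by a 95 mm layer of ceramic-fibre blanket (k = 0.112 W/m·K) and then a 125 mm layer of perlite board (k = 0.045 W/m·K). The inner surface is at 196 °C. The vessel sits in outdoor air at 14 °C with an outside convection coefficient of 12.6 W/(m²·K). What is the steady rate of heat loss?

Spherical conduction: R = (1/r_in − 1/r_out)/(4πk) per layer; series-sum.
R_stainless steel shell = (1/0.455 − 1/0.477)/(4π×17.1) = 4.717×10^-4 K/W
R_ceramic-fibre blanket = (1/0.477 − 1/0.572)/(4π×0.112) = 0.2474 K/W
R_perlite board = (1/0.572 − 1/0.697)/(4π×0.045) = 0.5544 K/W
R_outer film = 1/(h·4πr_o²) = 1/(12.6×4π×0.697²) = 0.013 K/W
R_total = 0.8153 K/W
Q = ΔT/R_total = 182/0.8153

Q ≈ 223 W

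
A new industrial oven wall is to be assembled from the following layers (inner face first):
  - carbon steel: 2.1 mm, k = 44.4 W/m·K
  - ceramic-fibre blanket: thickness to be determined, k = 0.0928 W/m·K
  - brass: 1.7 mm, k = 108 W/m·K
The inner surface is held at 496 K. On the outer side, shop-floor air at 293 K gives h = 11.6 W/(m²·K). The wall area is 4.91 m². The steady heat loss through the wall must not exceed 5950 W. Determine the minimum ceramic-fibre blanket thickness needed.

Treating each layer as a thermal resistance in series:
R_carbon steel = L/(kA) = 0.0021/(44.4×4.91) = 9.633×10^-6 K/W
R_brass = L/(kA) = 0.0017/(108×4.91) = 3.206×10^-6 K/W
R_outer film = 1/(h_o·A) = 1/(11.6×4.91) = 0.01756 K/W
Sum of the known resistances R_other = 0.01757 K/W
Required total resistance R_tot = ΔT/Q_allow = 203/5950 = 0.03412 K/W
R_ceramic-fibre blanket = R_tot − R_other = 0.01655 K/W
L = R·k·A = 0.01655×0.0928×4.91

L ≈ 7.54 mm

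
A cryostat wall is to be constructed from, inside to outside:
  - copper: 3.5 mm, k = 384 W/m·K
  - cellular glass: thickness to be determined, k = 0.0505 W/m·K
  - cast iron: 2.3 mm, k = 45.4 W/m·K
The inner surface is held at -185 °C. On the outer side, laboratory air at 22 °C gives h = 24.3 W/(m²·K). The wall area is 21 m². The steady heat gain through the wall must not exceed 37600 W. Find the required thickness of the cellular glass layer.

L ≈ 3.76 mm

Thermal resistances in series:
R_copper = L/(kA) = 0.0035/(384×21) = 4.34×10^-7 K/W
R_cast iron = L/(kA) = 0.0023/(45.4×21) = 2.412×10^-6 K/W
R_outer film = 1/(h_o·A) = 1/(24.3×21) = 0.00196 K/W
Sum of the known resistances R_other = 0.001962 K/W
Required total resistance R_tot = ΔT/Q_allow = 207/37600 = 0.005505 K/W
R_cellular glass = R_tot − R_other = 0.003543 K/W
L = R·k·A = 0.003543×0.0505×21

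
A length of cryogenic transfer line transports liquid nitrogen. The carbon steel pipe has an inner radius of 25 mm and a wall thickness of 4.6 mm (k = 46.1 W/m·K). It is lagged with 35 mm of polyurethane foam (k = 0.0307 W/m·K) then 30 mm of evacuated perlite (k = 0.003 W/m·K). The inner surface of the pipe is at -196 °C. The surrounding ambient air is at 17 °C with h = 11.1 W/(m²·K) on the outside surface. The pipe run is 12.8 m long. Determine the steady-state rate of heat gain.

Q ≈ 112 W

Treating each annulus and film as a series resistance:
R_carbon steel pipe wall = ln(29.6/25)/(2π×46.1×12.8) = 4.555×10^-5 K/W
R_polyurethane foam = ln(64.6/29.6)/(2π×0.0307×12.8) = 0.3161 K/W
R_evacuated perlite = ln(94.6/64.6)/(2π×0.003×12.8) = 1.581 K/W
R_outer film = 1/(h_o·2πr_oL) = 1/(11.1×2π×0.0946×12.8) = 0.01184 K/W
R_total = 1.909 K/W
Q = ΔT/R_total = 213/1.909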